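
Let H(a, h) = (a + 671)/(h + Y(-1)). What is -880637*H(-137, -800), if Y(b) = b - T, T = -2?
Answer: 470260158/799 ≈ 5.8856e+5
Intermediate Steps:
Y(b) = 2 + b (Y(b) = b - 1*(-2) = b + 2 = 2 + b)
H(a, h) = (671 + a)/(1 + h) (H(a, h) = (a + 671)/(h + (2 - 1)) = (671 + a)/(h + 1) = (671 + a)/(1 + h))
-880637*H(-137, -800) = -880637*(671 - 137)/(1 - 800) = -880637*534/(-799) = -880637*(-1/799*534) = -880637/(1/(-534/799)) = -880637/(-799/534) = -880637*(-534/799) = 470260158/799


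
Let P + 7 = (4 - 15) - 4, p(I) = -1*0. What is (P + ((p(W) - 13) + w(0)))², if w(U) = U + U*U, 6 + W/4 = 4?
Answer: 1225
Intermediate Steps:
W = -8 (W = -24 + 4*4 = -24 + 16 = -8)
w(U) = U + U²
p(I) = 0
P = -22 (P = -7 + ((4 - 15) - 4) = -7 + (-11 - 4) = -7 - 15 = -22)
(P + ((p(W) - 13) + w(0)))² = (-22 + ((0 - 13) + 0*(1 + 0)))² = (-22 + (-13 + 0*1))² = (-22 + (-13 + 0))² = (-22 - 13)² = (-35)² = 1225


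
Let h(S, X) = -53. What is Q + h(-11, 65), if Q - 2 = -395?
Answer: -446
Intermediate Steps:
Q = -393 (Q = 2 - 395 = -393)
Q + h(-11, 65) = -393 - 53 = -446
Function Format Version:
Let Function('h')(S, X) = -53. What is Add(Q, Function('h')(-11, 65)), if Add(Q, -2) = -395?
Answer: -446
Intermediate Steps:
Q = -393 (Q = Add(2, -395) = -393)
Add(Q, Function('h')(-11, 65)) = Add(-393, -53) = -446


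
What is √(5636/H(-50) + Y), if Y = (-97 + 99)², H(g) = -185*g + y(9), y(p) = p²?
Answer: 4*√25053735/9331 ≈ 2.1457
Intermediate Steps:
H(g) = 81 - 185*g (H(g) = -185*g + 9² = -185*g + 81 = 81 - 185*g)
Y = 4 (Y = 2² = 4)
√(5636/H(-50) + Y) = √(5636/(81 - 185*(-50)) + 4) = √(5636/(81 + 9250) + 4) = √(5636/9331 + 4) = √(42960/9331) = 4*√25053735/9331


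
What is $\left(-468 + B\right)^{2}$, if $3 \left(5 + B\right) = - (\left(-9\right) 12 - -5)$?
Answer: $\frac{1731856}{9} \approx 1.9243 \cdot 10^{5}$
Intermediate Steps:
$B = \frac{88}{3}$ ($B = -5 + \frac{\left(-1\right) \left(\left(-9\right) 12 - -5\right)}{3} = -5 + \frac{\left(-1\right) \left(-108 + 5\right)}{3} = -5 + \frac{\left(-1\right) \left(-103\right)}{3} = -5 + \frac{1}{3} \cdot 103 = -5 + \frac{103}{3} = \frac{88}{3} \approx 29.333$)
$\left(-468 + B\right)^{2} = \left(-468 + \frac{88}{3}\right)^{2} = \left(- \frac{1316}{3}\right)^{2} = \frac{1731856}{9}$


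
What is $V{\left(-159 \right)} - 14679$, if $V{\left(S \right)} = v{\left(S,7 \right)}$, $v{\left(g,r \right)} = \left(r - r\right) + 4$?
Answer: $-14675$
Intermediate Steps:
$v{\left(g,r \right)} = 4$ ($v{\left(g,r \right)} = 0 + 4 = 4$)
$V{\left(S \right)} = 4$
$V{\left(-159 \right)} - 14679 = 4 - 14679 = -14675$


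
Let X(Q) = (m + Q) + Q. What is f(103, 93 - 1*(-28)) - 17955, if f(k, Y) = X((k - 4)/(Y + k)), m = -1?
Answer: -2010973/112 ≈ -17955.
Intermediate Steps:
X(Q) = -1 + 2*Q (X(Q) = (-1 + Q) + Q = -1 + 2*Q)
f(k, Y) = -1 + 2*(-4 + k)/(Y + k) (f(k, Y) = -1 + 2*((k - 4)/(Y + k)) = -1 + 2*((-4 + k)/(Y + k)) = -1 + 2*(-4 + k)/(Y + k))
f(103, 93 - 1*(-28)) - 17955 = (-8 + 103 - (93 - 1*(-28)))/((93 - 1*(-28)) + 103) - 17955 = (-8 + 103 - (93 + 28))/((93 + 28) + 103) - 17955 = (-8 + 103 - 1*121)/(121 + 103) - 17955 = (-8 + 103 - 121)/224 - 17955 = (1/224)*(-26) - 17955 = -13/112 - 17955 = -2010973/112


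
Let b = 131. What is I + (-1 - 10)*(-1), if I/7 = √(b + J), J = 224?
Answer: 11 + 7*√355 ≈ 142.89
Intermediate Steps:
I = 7*√355 (I = 7*√(131 + 224) = 7*√355 ≈ 131.89)
I + (-1 - 10)*(-1) = 7*√355 + (-1 - 10)*(-1) = 7*√355 - 11*(-1) = 7*√355 + 11 = 11 + 7*√355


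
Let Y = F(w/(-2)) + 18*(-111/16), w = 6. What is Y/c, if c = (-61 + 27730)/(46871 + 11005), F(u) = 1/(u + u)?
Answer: -14473823/55338 ≈ -261.55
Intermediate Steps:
F(u) = 1/(2*u)
Y = -3001/24 (Y = 1/(2*((6/(-2)))) + 18*(-111/16) = 1/(2*((6*(-½)))) + 18*(-111*1/16) = (½)/(-3) + 18*(-111/16) = (½)*(-⅓) - 999/8 = -⅙ - 999/8 = -3001/24 ≈ -125.04)
c = 9223/19292 (c = 27669/57876 = 27669*(1/57876) = 9223/19292 ≈ 0.47807)
Y/c = -3001/(24*9223/19292) = -3001/24*19292/9223 = -14473823/55338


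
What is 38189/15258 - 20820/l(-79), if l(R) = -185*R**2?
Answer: 8882023625/3523331586 ≈ 2.5209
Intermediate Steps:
38189/15258 - 20820/l(-79) = 38189/15258 - 20820/((-185*(-79)**2)) = 38189*(1/15258) - 20820/((-185*6241)) = 38189/15258 - 20820/(-1154585) = 38189/15258 - 20820*(-1/1154585) = 38189/15258 + 4164/230917 = 8882023625/3523331586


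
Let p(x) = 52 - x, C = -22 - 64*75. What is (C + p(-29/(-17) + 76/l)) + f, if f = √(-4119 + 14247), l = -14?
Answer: -567187/119 + 4*√633 ≈ -4665.6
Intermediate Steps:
C = -4822 (C = -22 - 4800 = -4822)
f = 4*√633 (f = √10128 = 4*√633 ≈ 100.64)
(C + p(-29/(-17) + 76/l)) + f = (-4822 + (52 - (-29/(-17) + 76/(-14)))) + 4*√633 = (-4822 + (52 - (-29*(-1/17) + 76*(-1/14)))) + 4*√633 = (-4822 + (52 - (29/17 - 38/7))) + 4*√633 = (-4822 + (52 - 1*(-443/119))) + 4*√633 = (-4822 + (52 + 443/119)) + 4*√633 = (-4822 + 6631/119) + 4*√633 = -567187/119 + 4*√633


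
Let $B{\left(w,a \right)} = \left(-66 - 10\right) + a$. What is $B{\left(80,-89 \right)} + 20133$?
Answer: $19968$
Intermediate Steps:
$B{\left(w,a \right)} = -76 + a$
$B{\left(80,-89 \right)} + 20133 = \left(-76 - 89\right) + 20133 = -165 + 20133 = 19968$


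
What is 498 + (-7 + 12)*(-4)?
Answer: 478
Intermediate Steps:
498 + (-7 + 12)*(-4) = 498 + 5*(-4) = 498 - 20 = 478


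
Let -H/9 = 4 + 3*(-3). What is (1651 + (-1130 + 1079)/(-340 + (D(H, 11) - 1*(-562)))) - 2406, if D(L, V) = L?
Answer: -67212/89 ≈ -755.19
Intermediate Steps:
H = 45 (H = -9*(4 + 3*(-3)) = -9*(4 - 9) = -9*(-5) = 45)
(1651 + (-1130 + 1079)/(-340 + (D(H, 11) - 1*(-562)))) - 2406 = (1651 + (-1130 + 1079)/(-340 + (45 - 1*(-562)))) - 2406 = (1651 - 51/(-340 + (45 + 562))) - 2406 = (1651 - 51/(-340 + 607)) - 2406 = (1651 - 51/267) - 2406 = (1651 - 51*1/267) - 2406 = (1651 - 17/89) - 2406 = 146922/89 - 2406 = -67212/89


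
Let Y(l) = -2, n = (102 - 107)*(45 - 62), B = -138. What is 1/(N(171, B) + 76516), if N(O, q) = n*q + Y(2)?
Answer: 1/64784 ≈ 1.5436e-5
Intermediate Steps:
n = 85 (n = -5*(-17) = 85)
N(O, q) = -2 + 85*q (N(O, q) = 85*q - 2 = -2 + 85*q)
1/(N(171, B) + 76516) = 1/((-2 + 85*(-138)) + 76516) = 1/((-2 - 11730) + 76516) = 1/(-11732 + 76516) = 1/64784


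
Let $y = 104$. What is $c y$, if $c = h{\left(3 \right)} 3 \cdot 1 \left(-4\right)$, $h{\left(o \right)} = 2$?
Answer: $-2496$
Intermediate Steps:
$c = -24$ ($c = 2 \cdot 3 \cdot 1 \left(-4\right) = 2 \cdot 3 \left(-4\right) = 2 \left(-12\right) = -24$)
$c y = \left(-24\right) 104 = -2496$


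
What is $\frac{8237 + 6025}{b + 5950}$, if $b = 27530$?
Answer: $\frac{2377}{5580} \approx 0.42599$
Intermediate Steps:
$\frac{8237 + 6025}{b + 5950} = \frac{8237 + 6025}{27530 + 5950} = \frac{14262}{33480} = 14262 \cdot \frac{1}{33480} = \frac{2377}{5580}$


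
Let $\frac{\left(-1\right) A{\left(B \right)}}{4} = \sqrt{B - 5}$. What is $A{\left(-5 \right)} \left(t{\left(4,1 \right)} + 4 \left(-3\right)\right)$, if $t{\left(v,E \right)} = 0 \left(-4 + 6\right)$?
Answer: $48 i \sqrt{10} \approx 151.79 i$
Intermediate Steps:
$t{\left(v,E \right)} = 0$ ($t{\left(v,E \right)} = 0 \cdot 2 = 0$)
$A{\left(B \right)} = - 4 \sqrt{-5 + B}$ ($A{\left(B \right)} = - 4 \sqrt{B - 5} = - 4 \sqrt{-5 + B}$)
$A{\left(-5 \right)} \left(t{\left(4,1 \right)} + 4 \left(-3\right)\right) = - 4 \sqrt{-5 - 5} \left(0 + 4 \left(-3\right)\right) = - 4 \sqrt{-10} \left(0 - 12\right) = - 4 i \sqrt{10} \left(-12\right) = 48 i \sqrt{10}$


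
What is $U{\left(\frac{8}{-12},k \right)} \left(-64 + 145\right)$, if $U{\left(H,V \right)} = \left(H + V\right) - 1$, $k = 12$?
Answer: $837$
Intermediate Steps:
$U{\left(H,V \right)} = -1 + H + V$
$U{\left(\frac{8}{-12},k \right)} \left(-64 + 145\right) = \left(-1 + \frac{8}{-12} + 12\right) \left(-64 + 145\right) = \left(-1 + 8 \left(- \frac{1}{12}\right) + 12\right) 81 = \left(-1 - \frac{2}{3} + 12\right) 81 = \frac{31}{3} \cdot 81 = 837$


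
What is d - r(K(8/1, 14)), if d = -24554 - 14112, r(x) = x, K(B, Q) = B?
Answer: -38674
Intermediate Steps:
d = -38666
d - r(K(8/1, 14)) = -38666 - 8/1 = -38666 - 8 = -38674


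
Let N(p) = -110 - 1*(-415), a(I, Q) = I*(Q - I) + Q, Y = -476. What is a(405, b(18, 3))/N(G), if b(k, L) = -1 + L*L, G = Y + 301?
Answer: -160777/305 ≈ -527.14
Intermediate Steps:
G = -175 (G = -476 + 301 = -175)
b(k, L) = -1 + L²
a(I, Q) = Q + I*(Q - I)
N(p) = 305 (N(p) = -110 + 415 = 305)
a(405, b(18, 3))/N(G) = ((-1 + 3²) - 1*405² + 405*(-1 + 3²))/305 = ((-1 + 9) - 1*164025 + 405*(-1 + 9))*(1/305) = (8 - 164025 + 405*8)*(1/305) = (8 - 164025 + 3240)*(1/305) = -160777*1/305 = -160777/305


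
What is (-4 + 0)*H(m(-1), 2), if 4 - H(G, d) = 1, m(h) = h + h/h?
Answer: -12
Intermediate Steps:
m(h) = 1 + h (m(h) = h + 1 = 1 + h)
H(G, d) = 3 (H(G, d) = 4 - 1*1 = 4 - 1 = 3)
(-4 + 0)*H(m(-1), 2) = (-4 + 0)*3 = -4*3 = -12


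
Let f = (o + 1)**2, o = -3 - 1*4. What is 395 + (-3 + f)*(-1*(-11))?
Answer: 758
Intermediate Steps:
o = -7 (o = -3 - 4 = -7)
f = 36 (f = (-7 + 1)**2 = (-6)**2 = 36)
395 + (-3 + f)*(-1*(-11)) = 395 + (-3 + 36)*(-1*(-11)) = 395 + 33*11 = 395 + 363 = 758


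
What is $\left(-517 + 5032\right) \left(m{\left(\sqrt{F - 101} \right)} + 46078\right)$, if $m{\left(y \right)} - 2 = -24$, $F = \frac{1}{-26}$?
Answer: $207942840$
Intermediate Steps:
$F = - \frac{1}{26} \approx -0.038462$
$m{\left(y \right)} = -22$ ($m{\left(y \right)} = 2 - 24 = -22$)
$\left(-517 + 5032\right) \left(m{\left(\sqrt{F - 101} \right)} + 46078\right) = \left(-517 + 5032\right) \left(-22 + 46078\right) = 4515 \cdot 46056 = 207942840$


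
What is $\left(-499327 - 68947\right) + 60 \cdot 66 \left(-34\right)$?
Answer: $-702914$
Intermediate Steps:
$\left(-499327 - 68947\right) + 60 \cdot 66 \left(-34\right) = -568274 + 3960 \left(-34\right) = -568274 - 134640 = -702914$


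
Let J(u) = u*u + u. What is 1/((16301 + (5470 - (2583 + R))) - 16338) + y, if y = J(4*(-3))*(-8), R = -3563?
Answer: -6772127/6413 ≈ -1056.0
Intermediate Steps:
J(u) = u + u² (J(u) = u² + u = u + u²)
y = -1056 (y = ((4*(-3))*(1 + 4*(-3)))*(-8) = -12*(1 - 12)*(-8) = -12*(-11)*(-8) = 132*(-8) = -1056)
1/((16301 + (5470 - (2583 + R))) - 16338) + y = 1/((16301 + (5470 - (2583 - 3563))) - 16338) - 1056 = 1/((16301 + (5470 - 1*(-980))) - 16338) - 1056 = 1/((16301 + (5470 + 980)) - 16338) - 1056 = 1/((16301 + 6450) - 16338) - 1056 = 1/(22751 - 16338) - 1056 = 1/6413 - 1056 = -6772127/6413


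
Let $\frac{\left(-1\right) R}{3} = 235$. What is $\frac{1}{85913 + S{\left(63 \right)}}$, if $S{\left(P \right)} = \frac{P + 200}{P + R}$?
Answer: $\frac{642}{55155883} \approx 1.164 \cdot 10^{-5}$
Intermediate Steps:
$R = -705$ ($R = \left(-3\right) 235 = -705$)
$S{\left(P \right)} = \frac{200 + P}{-705 + P}$ ($S{\left(P \right)} = \frac{P + 200}{P - 705} = \frac{200 + P}{-705 + P}$)
$\frac{1}{85913 + S{\left(63 \right)}} = \frac{1}{85913 + \frac{200 + 63}{-705 + 63}} = \frac{1}{85913 + \frac{1}{-642} \cdot 263} = \frac{1}{85913 - \frac{263}{642}} = \frac{1}{\frac{55155883}{642}} = \frac{642}{55155883}$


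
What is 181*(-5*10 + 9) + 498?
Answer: -6923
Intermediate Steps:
181*(-5*10 + 9) + 498 = 181*(-50 + 9) + 498 = 181*(-41) + 498 = -7421 + 498 = -6923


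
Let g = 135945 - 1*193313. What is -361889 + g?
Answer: -419257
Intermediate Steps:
g = -57368 (g = 135945 - 193313 = -57368)
-361889 + g = -361889 - 57368 = -419257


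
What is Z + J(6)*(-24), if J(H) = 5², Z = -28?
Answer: -628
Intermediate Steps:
J(H) = 25
Z + J(6)*(-24) = -28 + 25*(-24) = -28 - 600 = -628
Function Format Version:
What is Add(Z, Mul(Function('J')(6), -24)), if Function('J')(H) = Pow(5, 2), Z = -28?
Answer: -628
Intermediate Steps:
Function('J')(H) = 25
Add(Z, Mul(Function('J')(6), -24)) = Add(-28, Mul(25, -24)) = Add(-28, -600) = -628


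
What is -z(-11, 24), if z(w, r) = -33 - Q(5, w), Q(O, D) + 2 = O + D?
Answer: 25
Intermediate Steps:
Q(O, D) = -2 + D + O (Q(O, D) = -2 + (O + D) = -2 + (D + O) = -2 + D + O)
z(w, r) = -36 - w (z(w, r) = -33 - (-2 + w + 5) = -33 - (3 + w) = -33 + (-3 - w) = -36 - w)
-z(-11, 24) = -(-36 - 1*(-11)) = -(-36 + 11) = -1*(-25) = 25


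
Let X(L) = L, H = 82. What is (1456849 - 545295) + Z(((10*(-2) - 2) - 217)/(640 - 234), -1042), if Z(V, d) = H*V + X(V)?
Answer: 370071087/406 ≈ 9.1151e+5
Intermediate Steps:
Z(V, d) = 83*V (Z(V, d) = 82*V + V = 83*V)
(1456849 - 545295) + Z(((10*(-2) - 2) - 217)/(640 - 234), -1042) = (1456849 - 545295) + 83*(((10*(-2) - 2) - 217)/(640 - 234)) = 911554 + 83*(((-20 - 2) - 217)/406) = 911554 + 83*((-22 - 217)*(1/406)) = 911554 + 83*(-239*1/406) = 911554 + 83*(-239/406) = 911554 - 19837/406 = 370071087/406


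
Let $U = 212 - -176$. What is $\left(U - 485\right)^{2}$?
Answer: $9409$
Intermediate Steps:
$U = 388$ ($U = 212 + 176 = 388$)
$\left(U - 485\right)^{2} = \left(388 - 485\right)^{2} = \left(-97\right)^{2} = 9409$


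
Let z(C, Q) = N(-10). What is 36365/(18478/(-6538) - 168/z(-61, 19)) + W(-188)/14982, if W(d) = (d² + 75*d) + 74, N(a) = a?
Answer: 134999378498/51847027 ≈ 2603.8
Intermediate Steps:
z(C, Q) = -10
W(d) = 74 + d² + 75*d
36365/(18478/(-6538) - 168/z(-61, 19)) + W(-188)/14982 = 36365/(18478/(-6538) - 168/(-10)) + (74 + (-188)² + 75*(-188))/14982 = 36365/(18478*(-1/6538) - 168*(-⅒)) + (74 + 35344 - 14100)*(1/14982) = 36365/(-9239/3269 + 84/5) + 21318*(1/14982) = 36365/(228401/16345) + 323/227 = 36365*(16345/228401) + 323/227 = 594385925/228401 + 323/227 = 134999378498/51847027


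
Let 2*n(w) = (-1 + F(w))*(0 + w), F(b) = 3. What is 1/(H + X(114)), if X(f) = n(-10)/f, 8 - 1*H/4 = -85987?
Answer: 57/19606855 ≈ 2.9071e-6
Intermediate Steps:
H = 343980 (H = 32 - 4*(-85987) = 32 + 343948 = 343980)
n(w) = w (n(w) = ((-1 + 3)*(0 + w))/2 = (2*w)/2 = w)
X(f) = -10/f
1/(H + X(114)) = 1/(343980 - 10/114) = 1/(343980 - 10*1/114) = 1/(343980 - 5/57) = 1/(19606855/57) = 57/19606855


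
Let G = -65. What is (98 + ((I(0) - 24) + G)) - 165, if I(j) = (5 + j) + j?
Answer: -151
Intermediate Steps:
I(j) = 5 + 2*j
(98 + ((I(0) - 24) + G)) - 165 = (98 + (((5 + 2*0) - 24) - 65)) - 165 = (98 + (((5 + 0) - 24) - 65)) - 165 = (98 + ((5 - 24) - 65)) - 165 = (98 + (-19 - 65)) - 165 = (98 - 84) - 165 = 14 - 165 = -151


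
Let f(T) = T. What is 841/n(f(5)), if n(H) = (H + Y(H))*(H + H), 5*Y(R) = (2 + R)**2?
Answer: 841/148 ≈ 5.6824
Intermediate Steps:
Y(R) = (2 + R)**2/5
n(H) = 2*H*(H + (2 + H)**2/5) (n(H) = (H + (2 + H)**2/5)*(H + H) = (H + (2 + H)**2/5)*(2*H) = 2*H*(H + (2 + H)**2/5))
841/n(f(5)) = 841/(((2/5)*5*((2 + 5)**2 + 5*5))) = 841/(((2/5)*5*(7**2 + 25))) = 841/(((2/5)*5*(49 + 25))) = 841/(((2/5)*5*74)) = 841/148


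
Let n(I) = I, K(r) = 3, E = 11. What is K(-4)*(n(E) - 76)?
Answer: -195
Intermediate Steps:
K(-4)*(n(E) - 76) = 3*(11 - 76) = 3*(-65) = -195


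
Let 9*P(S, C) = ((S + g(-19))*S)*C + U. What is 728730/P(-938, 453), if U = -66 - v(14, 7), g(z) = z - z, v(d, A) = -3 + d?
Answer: 1311714/79713851 ≈ 0.016455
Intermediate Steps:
g(z) = 0
U = -77 (U = -66 - (-3 + 14) = -66 - 1*11 = -66 - 11 = -77)
P(S, C) = -77/9 + C*S**2/9 (P(S, C) = (((S + 0)*S)*C - 77)/9 = ((S*S)*C - 77)/9 = (S**2*C - 77)/9 = (C*S**2 - 77)/9 = (-77 + C*S**2)/9 = -77/9 + C*S**2/9)
728730/P(-938, 453) = 728730/(-77/9 + (1/9)*453*(-938)**2) = 728730/(-77/9 + (1/9)*453*879844) = 728730/(-77/9 + 132856444/3) = 728730/(398569255/9) = 728730*(9/398569255) = 1311714/79713851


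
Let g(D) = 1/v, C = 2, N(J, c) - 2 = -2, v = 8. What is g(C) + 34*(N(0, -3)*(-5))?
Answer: ⅛ ≈ 0.12500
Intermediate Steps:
N(J, c) = 0 (N(J, c) = 2 - 2 = 0)
g(D) = ⅛ (g(D) = 1/8 = ⅛)
g(C) + 34*(N(0, -3)*(-5)) = ⅛ + 34*(0*(-5)) = ⅛ + 34*0 = ⅛ + 0 = ⅛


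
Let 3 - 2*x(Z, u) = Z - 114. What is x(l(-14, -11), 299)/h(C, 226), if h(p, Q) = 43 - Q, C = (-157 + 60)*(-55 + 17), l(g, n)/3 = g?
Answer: -53/122 ≈ -0.43443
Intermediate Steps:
l(g, n) = 3*g
x(Z, u) = 117/2 - Z/2 (x(Z, u) = 3/2 - (Z - 114)/2 = 3/2 - (-114 + Z)/2 = 3/2 + (57 - Z/2) = 117/2 - Z/2)
C = 3686 (C = -97*(-38) = 3686)
x(l(-14, -11), 299)/h(C, 226) = (117/2 - 3*(-14)/2)/(43 - 1*226) = (117/2 - ½*(-42))/(43 - 226) = (117/2 + 21)/(-183) = (159/2)*(-1/183) = -53/122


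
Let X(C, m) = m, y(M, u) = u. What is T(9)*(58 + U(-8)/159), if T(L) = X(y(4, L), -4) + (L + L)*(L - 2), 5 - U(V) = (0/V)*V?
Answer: 1125694/159 ≈ 7079.8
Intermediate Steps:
U(V) = 5 (U(V) = 5 - 0/V*V = 5 - 0*V = 5 - 1*0 = 5 + 0 = 5)
T(L) = -4 + 2*L*(-2 + L) (T(L) = -4 + (L + L)*(L - 2) = -4 + (2*L)*(-2 + L) = -4 + 2*L*(-2 + L))
T(9)*(58 + U(-8)/159) = (-4 - 4*9 + 2*9²)*(58 + 5/159) = (-4 - 36 + 2*81)*(58 + 5*(1/159)) = (-4 - 36 + 162)*(58 + 5/159) = 122*(9227/159) = 1125694/159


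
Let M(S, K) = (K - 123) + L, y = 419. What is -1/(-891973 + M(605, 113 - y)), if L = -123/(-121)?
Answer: 121/107980519 ≈ 1.1206e-6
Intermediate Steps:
L = 123/121 (L = -123*(-1/121) = 123/121 ≈ 1.0165)
M(S, K) = -14760/121 + K (M(S, K) = (K - 123) + 123/121 = (-123 + K) + 123/121 = -14760/121 + K)
-1/(-891973 + M(605, 113 - y)) = -1/(-891973 + (-14760/121 + (113 - 1*419))) = -1/(-891973 + (-14760/121 + (113 - 419))) = -1/(-891973 + (-14760/121 - 306)) = -1/(-891973 - 51786/121) = -1/(-107980519/121) = -1*(-121/107980519) = 121/107980519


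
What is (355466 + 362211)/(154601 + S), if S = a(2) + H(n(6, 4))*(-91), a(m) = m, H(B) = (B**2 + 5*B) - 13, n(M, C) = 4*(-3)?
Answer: 717677/148142 ≈ 4.8445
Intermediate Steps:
n(M, C) = -12
H(B) = -13 + B**2 + 5*B
S = -6459 (S = 2 + (-13 + (-12)**2 + 5*(-12))*(-91) = 2 + (-13 + 144 - 60)*(-91) = 2 + 71*(-91) = 2 - 6461 = -6459)
(355466 + 362211)/(154601 + S) = (355466 + 362211)/(154601 - 6459) = 717677/148142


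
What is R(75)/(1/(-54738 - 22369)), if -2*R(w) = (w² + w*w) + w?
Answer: 873236775/2 ≈ 4.3662e+8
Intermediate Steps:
R(w) = -w² - w/2 (R(w) = -((w² + w*w) + w)/2 = -((w² + w²) + w)/2 = -(2*w² + w)/2 = -(w + 2*w²)/2 = -w² - w/2)
R(75)/(1/(-54738 - 22369)) = (-1*75*(½ + 75))/(1/(-54738 - 22369)) = (-1*75*151/2)/(1/(-77107)) = -11325/(2*(-1/77107)) = -11325/2*(-77107) = 873236775/2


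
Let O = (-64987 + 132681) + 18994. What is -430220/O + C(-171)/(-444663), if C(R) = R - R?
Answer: -15365/3096 ≈ -4.9629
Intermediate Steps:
O = 86688 (O = 67694 + 18994 = 86688)
C(R) = 0
-430220/O + C(-171)/(-444663) = -430220/86688 + 0/(-444663) = -430220*1/86688 + 0*(-1/444663) = -15365/3096 + 0 = -15365/3096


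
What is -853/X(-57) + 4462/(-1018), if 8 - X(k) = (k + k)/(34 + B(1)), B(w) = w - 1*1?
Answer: -7811592/98237 ≈ -79.518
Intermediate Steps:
B(w) = -1 + w (B(w) = w - 1 = -1 + w)
X(k) = 8 - k/17 (X(k) = 8 - (k + k)/(34 + (-1 + 1)) = 8 - 2*k/(34 + 0) = 8 - 2*k/34 = 8 - k/17)
-853/X(-57) + 4462/(-1018) = -853/(8 - 1/17*(-57)) + 4462/(-1018) = -853/(8 + 57/17) + 4462*(-1/1018) = -853/193/17 - 2231/509 = -853*17/193 - 2231/509 = -14501/193 - 2231/509 = -7811592/98237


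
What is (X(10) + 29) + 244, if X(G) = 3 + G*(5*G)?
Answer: 776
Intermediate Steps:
X(G) = 3 + 5*G**2
(X(10) + 29) + 244 = ((3 + 5*10**2) + 29) + 244 = ((3 + 5*100) + 29) + 244 = ((3 + 500) + 29) + 244 = (503 + 29) + 244 = 532 + 244 = 776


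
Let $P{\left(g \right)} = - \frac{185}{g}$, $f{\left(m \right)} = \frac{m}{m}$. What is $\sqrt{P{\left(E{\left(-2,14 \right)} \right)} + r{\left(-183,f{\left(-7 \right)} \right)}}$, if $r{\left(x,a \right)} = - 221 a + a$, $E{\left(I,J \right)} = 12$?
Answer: $\frac{5 i \sqrt{339}}{6} \approx 15.343 i$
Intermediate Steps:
$f{\left(m \right)} = 1$
$r{\left(x,a \right)} = - 220 a$
$\sqrt{P{\left(E{\left(-2,14 \right)} \right)} + r{\left(-183,f{\left(-7 \right)} \right)}} = \sqrt{- \frac{185}{12} - 220} = \sqrt{- \frac{2825}{12}} = \frac{5 i \sqrt{339}}{6}$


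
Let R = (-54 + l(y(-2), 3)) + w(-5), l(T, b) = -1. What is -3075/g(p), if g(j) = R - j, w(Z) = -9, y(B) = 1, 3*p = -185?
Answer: 9225/7 ≈ 1317.9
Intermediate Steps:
p = -185/3 (p = (1/3)*(-185) = -185/3 ≈ -61.667)
R = -64 (R = (-54 - 1) - 9 = -55 - 9 = -64)
g(j) = -64 - j
-3075/g(p) = -3075/(-64 - 1*(-185/3)) = -3075/(-64 + 185/3) = -3075/(-7/3) = -3075*(-3/7) = 9225/7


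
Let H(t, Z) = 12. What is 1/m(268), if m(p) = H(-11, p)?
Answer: 1/12 ≈ 0.083333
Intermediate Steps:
m(p) = 12
1/m(268) = 1/12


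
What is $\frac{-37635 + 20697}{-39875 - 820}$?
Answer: $\frac{5646}{13565} \approx 0.41622$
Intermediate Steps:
$\frac{-37635 + 20697}{-39875 - 820} = - \frac{16938}{-40695} = \left(-16938\right) \left(- \frac{1}{40695}\right) = \frac{5646}{13565}$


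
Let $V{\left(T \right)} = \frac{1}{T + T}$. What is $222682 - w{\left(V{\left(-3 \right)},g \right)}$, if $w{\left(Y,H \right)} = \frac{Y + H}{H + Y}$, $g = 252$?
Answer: $222681$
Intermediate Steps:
$V{\left(T \right)} = \frac{1}{2 T}$
$w{\left(Y,H \right)} = 1$ ($w{\left(Y,H \right)} = \frac{H + Y}{H + Y} = 1$)
$222682 - w{\left(V{\left(-3 \right)},g \right)} = 222682 - 1 = 222681$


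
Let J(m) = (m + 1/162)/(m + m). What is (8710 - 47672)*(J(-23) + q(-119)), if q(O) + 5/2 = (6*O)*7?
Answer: 31559220847/162 ≈ 1.9481e+8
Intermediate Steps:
J(m) = (1/162 + m)/(2*m) (J(m) = (m + 1/162)/((2*m)) = (1/162 + m)*(1/(2*m)) = (1/162 + m)/(2*m))
q(O) = -5/2 + 42*O (q(O) = -5/2 + (6*O)*7 = -5/2 + 42*O)
(8710 - 47672)*(J(-23) + q(-119)) = (8710 - 47672)*((1/324)*(1 + 162*(-23))/(-23) + (-5/2 + 42*(-119))) = -38962*((1/324)*(-1/23)*(1 - 3726) + (-5/2 - 4998)) = -38962*((1/324)*(-1/23)*(-3725) - 10001/2) = -38962*(3725/7452 - 10001/2) = -38962*(-37260001/7452) = 31559220847/162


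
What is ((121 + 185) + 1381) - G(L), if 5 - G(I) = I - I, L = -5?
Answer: 1682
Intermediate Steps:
G(I) = 5 (G(I) = 5 - (I - I) = 5 - 1*0 = 5 + 0 = 5)
((121 + 185) + 1381) - G(L) = ((121 + 185) + 1381) - 1*5 = (306 + 1381) - 5 = 1687 - 5 = 1682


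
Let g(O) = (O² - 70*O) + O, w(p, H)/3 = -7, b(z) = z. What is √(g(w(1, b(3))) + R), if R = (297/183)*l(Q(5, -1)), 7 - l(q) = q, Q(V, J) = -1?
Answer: 3*√786778/61 ≈ 43.623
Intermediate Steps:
l(q) = 7 - q
w(p, H) = -21 (w(p, H) = 3*(-7) = -21)
R = 792/61 (R = (297/183)*(7 - 1*(-1)) = (297*(1/183))*(7 + 1) = (99/61)*8 = 792/61 ≈ 12.984)
g(O) = O² - 69*O
√(g(w(1, b(3))) + R) = √(-21*(-69 - 21) + 792/61) = √(-21*(-90) + 792/61) = √(1890 + 792/61) = √(116082/61) = 3*√786778/61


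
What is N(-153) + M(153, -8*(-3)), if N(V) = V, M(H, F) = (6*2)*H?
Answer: 1683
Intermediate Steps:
M(H, F) = 12*H
N(-153) + M(153, -8*(-3)) = -153 + 12*153 = -153 + 1836 = 1683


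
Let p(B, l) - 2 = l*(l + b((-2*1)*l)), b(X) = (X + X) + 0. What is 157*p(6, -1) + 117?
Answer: -40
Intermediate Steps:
b(X) = 2*X (b(X) = 2*X + 0 = 2*X)
p(B, l) = 2 - 3*l² (p(B, l) = 2 + l*(l + 2*((-2*1)*l)) = 2 + l*(l + 2*(-2*l)) = 2 + l*(l - 4*l) = 2 + l*(-3*l) = 2 - 3*l²)
157*p(6, -1) + 117 = 157*(2 - 3*(-1)²) + 117 = 157*(2 - 3*1) + 117 = 157*(2 - 3) + 117 = 157*(-1) + 117 = -157 + 117 = -40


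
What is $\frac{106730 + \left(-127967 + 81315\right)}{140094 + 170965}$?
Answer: $\frac{60078}{311059} \approx 0.19314$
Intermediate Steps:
$\frac{106730 + \left(-127967 + 81315\right)}{140094 + 170965} = \frac{106730 - 46652}{311059} = 60078 \cdot \frac{1}{311059} = \frac{60078}{311059}$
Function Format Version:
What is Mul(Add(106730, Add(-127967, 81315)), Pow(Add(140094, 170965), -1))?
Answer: Rational(60078, 311059) ≈ 0.19314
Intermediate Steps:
Mul(Add(106730, Add(-127967, 81315)), Pow(Add(140094, 170965), -1)) = Mul(Add(106730, -46652), Pow(311059, -1)) = Mul(60078, Rational(1, 311059)) = Rational(60078, 311059)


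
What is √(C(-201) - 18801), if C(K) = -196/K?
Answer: I*√759539805/201 ≈ 137.11*I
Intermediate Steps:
√(C(-201) - 18801) = √(-196/(-201) - 18801) = √(-196*(-1/201) - 18801) = √(196/201 - 18801) = √(-3778805/201) = I*√759539805/201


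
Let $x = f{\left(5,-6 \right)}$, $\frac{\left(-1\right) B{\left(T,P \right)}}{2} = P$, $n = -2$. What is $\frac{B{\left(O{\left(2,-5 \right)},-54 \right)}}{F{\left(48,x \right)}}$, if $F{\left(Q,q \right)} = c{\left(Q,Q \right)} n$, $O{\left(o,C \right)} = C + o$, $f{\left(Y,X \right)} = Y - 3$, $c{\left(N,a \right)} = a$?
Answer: $- \frac{9}{8} \approx -1.125$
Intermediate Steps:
$f{\left(Y,X \right)} = -3 + Y$ ($f{\left(Y,X \right)} = Y - 3 = -3 + Y$)
$B{\left(T,P \right)} = - 2 P$
$x = 2$ ($x = -3 + 5 = 2$)
$F{\left(Q,q \right)} = - 2 Q$ ($F{\left(Q,q \right)} = Q \left(-2\right) = - 2 Q$)
$\frac{B{\left(O{\left(2,-5 \right)},-54 \right)}}{F{\left(48,x \right)}} = \frac{\left(-2\right) \left(-54\right)}{\left(-2\right) 48} = \frac{108}{-96} = 108 \left(- \frac{1}{96}\right) = - \frac{9}{8}$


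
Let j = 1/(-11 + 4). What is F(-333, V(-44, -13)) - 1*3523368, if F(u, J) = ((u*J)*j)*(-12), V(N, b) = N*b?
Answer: -26949288/7 ≈ -3.8499e+6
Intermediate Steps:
j = -⅐ (j = 1/(-7) = -⅐ ≈ -0.14286)
F(u, J) = 12*J*u/7 (F(u, J) = ((u*J)*(-⅐))*(-12) = ((J*u)*(-⅐))*(-12) = -J*u/7*(-12) = 12*J*u/7)
F(-333, V(-44, -13)) - 1*3523368 = (12/7)*(-44*(-13))*(-333) - 1*3523368 = (12/7)*572*(-333) - 3523368 = -2285712/7 - 3523368 = -26949288/7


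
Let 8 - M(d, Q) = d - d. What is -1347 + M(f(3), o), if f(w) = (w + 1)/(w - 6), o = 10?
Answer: -1339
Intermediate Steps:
f(w) = (1 + w)/(-6 + w)
M(d, Q) = 8 (M(d, Q) = 8 - (d - d) = 8 - 1*0 = 8 + 0 = 8)
-1347 + M(f(3), o) = -1347 + 8 = -1339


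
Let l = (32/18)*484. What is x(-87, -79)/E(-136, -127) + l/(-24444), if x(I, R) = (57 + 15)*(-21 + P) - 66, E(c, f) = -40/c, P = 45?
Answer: 1553932066/274995 ≈ 5650.8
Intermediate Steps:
x(I, R) = 1662 (x(I, R) = (57 + 15)*(-21 + 45) - 66 = 72*24 - 66 = 1728 - 66 = 1662)
l = 7744/9 (l = (32*(1/18))*484 = (16/9)*484 = 7744/9 ≈ 860.44)
x(-87, -79)/E(-136, -127) + l/(-24444) = 1662/((-40/(-136))) + (7744/9)/(-24444) = 1662/((-40*(-1/136))) + (7744/9)*(-1/24444) = 1662/(5/17) - 1936/54999 = 1662*(17/5) - 1936/54999 = 28254/5 - 1936/54999 = 1553932066/274995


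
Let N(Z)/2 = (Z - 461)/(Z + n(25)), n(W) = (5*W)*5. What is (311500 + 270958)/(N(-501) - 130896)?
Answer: -18056198/4058257 ≈ -4.4492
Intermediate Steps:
n(W) = 25*W
N(Z) = 2*(-461 + Z)/(625 + Z) (N(Z) = 2*((Z - 461)/(Z + 25*25)) = 2*((-461 + Z)/(Z + 625)) = 2*((-461 + Z)/(625 + Z)) = 2*(-461 + Z)/(625 + Z))
(311500 + 270958)/(N(-501) - 130896) = (311500 + 270958)/(2*(-461 - 501)/(625 - 501) - 130896) = 582458/(2*(-962)/124 - 130896) = 582458/(2*(1/124)*(-962) - 130896) = 582458/(-481/31 - 130896) = 582458/(-4058257/31) = 582458*(-31/4058257) = -18056198/4058257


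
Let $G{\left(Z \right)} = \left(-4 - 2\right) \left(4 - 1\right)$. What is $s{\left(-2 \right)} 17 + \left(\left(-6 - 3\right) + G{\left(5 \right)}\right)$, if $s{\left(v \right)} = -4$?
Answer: $-95$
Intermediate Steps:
$G{\left(Z \right)} = -18$ ($G{\left(Z \right)} = \left(-6\right) 3 = -18$)
$s{\left(-2 \right)} 17 + \left(\left(-6 - 3\right) + G{\left(5 \right)}\right) = \left(-4\right) 17 - 27 = -68 - 27 = -95$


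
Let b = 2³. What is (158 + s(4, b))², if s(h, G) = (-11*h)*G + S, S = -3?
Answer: 38809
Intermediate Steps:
b = 8
s(h, G) = -3 - 11*G*h (s(h, G) = (-11*h)*G - 3 = -11*G*h - 3 = -3 - 11*G*h)
(158 + s(4, b))² = (158 + (-3 - 11*8*4))² = (158 + (-3 - 352))² = (158 - 355)² = (-197)² = 38809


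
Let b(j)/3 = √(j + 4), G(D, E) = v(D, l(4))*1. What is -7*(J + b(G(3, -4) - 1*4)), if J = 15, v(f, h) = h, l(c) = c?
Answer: -147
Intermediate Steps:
G(D, E) = 4 (G(D, E) = 4*1 = 4)
b(j) = 3*√(4 + j) (b(j) = 3*√(j + 4) = 3*√(4 + j))
-7*(J + b(G(3, -4) - 1*4)) = -7*(15 + 3*√(4 + (4 - 1*4))) = -7*(15 + 3*√(4 + (4 - 4))) = -7*(15 + 3*√(4 + 0)) = -7*(15 + 3*√4) = -7*(15 + 3*2) = -7*(15 + 6) = -7*21 = -147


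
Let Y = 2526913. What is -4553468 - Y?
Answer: -7080381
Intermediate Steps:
-4553468 - Y = -4553468 - 1*2526913 = -4553468 - 2526913 = -7080381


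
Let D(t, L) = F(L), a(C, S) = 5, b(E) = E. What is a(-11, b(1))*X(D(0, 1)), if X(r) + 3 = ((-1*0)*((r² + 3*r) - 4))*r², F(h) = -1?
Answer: -15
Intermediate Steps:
D(t, L) = -1
X(r) = -3 (X(r) = -3 + ((-1*0)*((r² + 3*r) - 4))*r² = -3 + (0*(-4 + r² + 3*r))*r² = -3 + 0*r² = -3 + 0 = -3)
a(-11, b(1))*X(D(0, 1)) = 5*(-3) = -15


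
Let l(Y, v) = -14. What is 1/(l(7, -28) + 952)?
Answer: 1/938 ≈ 0.0010661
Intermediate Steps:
1/(l(7, -28) + 952) = 1/(-14 + 952) = 1/938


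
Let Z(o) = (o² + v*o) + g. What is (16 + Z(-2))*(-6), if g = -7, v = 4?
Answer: -30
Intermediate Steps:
Z(o) = -7 + o² + 4*o (Z(o) = (o² + 4*o) - 7 = -7 + o² + 4*o)
(16 + Z(-2))*(-6) = (16 + (-7 + (-2)² + 4*(-2)))*(-6) = (16 + (-7 + 4 - 8))*(-6) = (16 - 11)*(-6) = 5*(-6) = -30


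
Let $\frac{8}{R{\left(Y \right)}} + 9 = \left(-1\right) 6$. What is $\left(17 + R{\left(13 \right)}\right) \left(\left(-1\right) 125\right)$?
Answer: $- \frac{6175}{3} \approx -2058.3$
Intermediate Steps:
$R{\left(Y \right)} = - \frac{8}{15}$ ($R{\left(Y \right)} = \frac{8}{-9 - 6} = \frac{8}{-15} = 8 \left(- \frac{1}{15}\right) = - \frac{8}{15}$)
$\left(17 + R{\left(13 \right)}\right) \left(\left(-1\right) 125\right) = \left(17 - \frac{8}{15}\right) \left(\left(-1\right) 125\right) = \frac{247}{15} \left(-125\right) = - \frac{6175}{3}$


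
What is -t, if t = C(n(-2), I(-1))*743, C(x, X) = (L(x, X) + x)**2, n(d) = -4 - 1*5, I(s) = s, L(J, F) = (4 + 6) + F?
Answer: 0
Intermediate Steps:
L(J, F) = 10 + F
n(d) = -9 (n(d) = -4 - 5 = -9)
C(x, X) = (10 + X + x)**2 (C(x, X) = ((10 + X) + x)**2 = (10 + X + x)**2)
t = 0 (t = (10 - 1 - 9)**2*743 = 0**2*743 = 0*743 = 0)
-t = -1*0 = 0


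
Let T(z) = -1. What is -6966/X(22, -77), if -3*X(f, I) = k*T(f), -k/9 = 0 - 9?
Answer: -258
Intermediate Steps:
k = 81 (k = -9*(0 - 9) = -9*(-9) = 81)
X(f, I) = 27 (X(f, I) = -27*(-1) = -1/3*(-81) = 27)
-6966/X(22, -77) = -6966/27 = -6966*1/27 = -258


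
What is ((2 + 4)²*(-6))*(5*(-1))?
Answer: 1080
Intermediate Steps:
((2 + 4)²*(-6))*(5*(-1)) = (6²*(-6))*(-5) = (36*(-6))*(-5) = -216*(-5) = 1080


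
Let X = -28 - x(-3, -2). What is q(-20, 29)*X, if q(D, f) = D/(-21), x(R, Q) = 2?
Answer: -200/7 ≈ -28.571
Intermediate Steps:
q(D, f) = -D/21 (q(D, f) = D*(-1/21) = -D/21)
X = -30 (X = -28 - 1*2 = -28 - 2 = -30)
q(-20, 29)*X = -1/21*(-20)*(-30) = (20/21)*(-30) = -200/7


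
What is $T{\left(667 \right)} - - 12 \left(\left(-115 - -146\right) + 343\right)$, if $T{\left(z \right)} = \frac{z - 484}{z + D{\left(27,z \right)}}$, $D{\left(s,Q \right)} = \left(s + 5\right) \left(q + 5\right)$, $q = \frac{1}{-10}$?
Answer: $\frac{6162329}{1373} \approx 4488.2$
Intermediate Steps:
$q = - \frac{1}{10} \approx -0.1$
$D{\left(s,Q \right)} = \frac{49}{2} + \frac{49 s}{10}$ ($D{\left(s,Q \right)} = \left(s + 5\right) \left(- \frac{1}{10} + 5\right) = \left(5 + s\right) \frac{49}{10} = \frac{49}{2} + \frac{49 s}{10}$)
$T{\left(z \right)} = \frac{-484 + z}{\frac{784}{5} + z}$ ($T{\left(z \right)} = \frac{z - 484}{z + \left(\frac{49}{2} + \frac{49}{10} \cdot 27\right)} = \frac{-484 + z}{z + \left(\frac{49}{2} + \frac{1323}{10}\right)} = \frac{-484 + z}{z + \frac{784}{5}} = \frac{-484 + z}{\frac{784}{5} + z}$)
$T{\left(667 \right)} - - 12 \left(\left(-115 - -146\right) + 343\right) = \frac{5 \left(-484 + 667\right)}{784 + 5 \cdot 667} - - 12 \left(\left(-115 - -146\right) + 343\right) = 5 \frac{1}{784 + 3335} \cdot 183 - - 12 \left(\left(-115 + 146\right) + 343\right) = 5 \cdot \frac{1}{4119} \cdot 183 - - 12 \left(31 + 343\right) = 5 \cdot \frac{1}{4119} \cdot 183 - \left(-12\right) 374 = \frac{305}{1373} - -4488 = \frac{305}{1373} + 4488 = \frac{6162329}{1373}$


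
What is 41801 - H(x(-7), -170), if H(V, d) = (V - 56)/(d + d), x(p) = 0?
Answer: 3553071/85 ≈ 41801.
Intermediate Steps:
H(V, d) = (-56 + V)/(2*d) (H(V, d) = (-56 + V)/((2*d)) = (-56 + V)*(1/(2*d)) = (-56 + V)/(2*d))
41801 - H(x(-7), -170) = 41801 - (-56 + 0)/(2*(-170)) = 41801 - (-1)*(-56)/(2*170) = 41801 - 1*14/85 = 41801 - 14/85 = 3553071/85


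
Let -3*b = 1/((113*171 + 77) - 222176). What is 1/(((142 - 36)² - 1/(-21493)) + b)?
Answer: 13074793704/146908382687965 ≈ 8.9000e-5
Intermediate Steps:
b = 1/608328 (b = -1/(3*((113*171 + 77) - 222176)) = -1/(3*((19323 + 77) - 222176)) = -1/(3*(19400 - 222176)) = -⅓/(-202776) = -⅓*(-1/202776) = 1/608328 ≈ 1.6438e-6)
1/(((142 - 36)² - 1/(-21493)) + b) = 1/(((142 - 36)² - 1/(-21493)) + 1/608328) = 1/((106² - 1*(-1/21493)) + 1/608328) = 1/((11236 + 1/21493) + 1/608328) = 1/(241495349/21493 + 1/608328) = 1/(146908382687965/13074793704) = 13074793704/146908382687965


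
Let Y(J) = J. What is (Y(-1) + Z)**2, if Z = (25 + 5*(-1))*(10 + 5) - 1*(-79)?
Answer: 142884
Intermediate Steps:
Z = 379 (Z = (25 - 5)*15 + 79 = 20*15 + 79 = 300 + 79 = 379)
(Y(-1) + Z)**2 = (-1 + 379)**2 = 378**2 = 142884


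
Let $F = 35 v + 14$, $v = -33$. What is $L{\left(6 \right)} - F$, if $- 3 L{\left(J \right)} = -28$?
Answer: $\frac{3451}{3} \approx 1150.3$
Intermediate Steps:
$L{\left(J \right)} = \frac{28}{3}$ ($L{\left(J \right)} = \left(- \frac{1}{3}\right) \left(-28\right) = \frac{28}{3}$)
$F = -1141$ ($F = 35 \left(-33\right) + 14 = -1155 + 14 = -1141$)
$L{\left(6 \right)} - F = \frac{28}{3} - -1141 = \frac{28}{3} + 1141 = \frac{3451}{3}$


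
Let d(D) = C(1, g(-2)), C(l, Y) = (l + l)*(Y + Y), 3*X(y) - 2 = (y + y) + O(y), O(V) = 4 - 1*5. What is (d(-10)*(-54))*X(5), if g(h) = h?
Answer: 1584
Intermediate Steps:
O(V) = -1 (O(V) = 4 - 5 = -1)
X(y) = ⅓ + 2*y/3 (X(y) = ⅔ + ((y + y) - 1)/3 = ⅔ + (2*y - 1)/3 = ⅔ + (-1 + 2*y)/3 = ⅔ + (-⅓ + 2*y/3) = ⅓ + 2*y/3)
C(l, Y) = 4*Y*l (C(l, Y) = (2*l)*(2*Y) = 4*Y*l)
d(D) = -8 (d(D) = 4*(-2)*1 = -8)
(d(-10)*(-54))*X(5) = (-8*(-54))*(⅓ + (⅔)*5) = 432*(⅓ + 10/3) = 432*(11/3) = 1584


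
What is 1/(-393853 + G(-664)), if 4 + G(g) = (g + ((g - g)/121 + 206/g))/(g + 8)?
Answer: -217792/85778683193 ≈ -2.5390e-6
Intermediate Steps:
G(g) = -4 + (g + 206/g)/(8 + g) (G(g) = -4 + (g + ((g - g)/121 + 206/g))/(g + 8) = -4 + (g + (0*(1/121) + 206/g))/(8 + g) = -4 + (g + (0 + 206/g))/(8 + g) = -4 + (g + 206/g)/(8 + g))
1/(-393853 + G(-664)) = 1/(-393853 + (206 - 32*(-664) - 3*(-664)²)/((-664)*(8 - 664))) = 1/(-393853 - 1/664*(206 + 21248 - 3*440896)/(-656)) = 1/(-393853 - 1/664*(-1/656)*(206 + 21248 - 1322688)) = 1/(-393853 - 1/664*(-1/656)*(-1301234)) = 1/(-393853 - 650617/217792) = 1/(-85778683193/217792) = -217792/85778683193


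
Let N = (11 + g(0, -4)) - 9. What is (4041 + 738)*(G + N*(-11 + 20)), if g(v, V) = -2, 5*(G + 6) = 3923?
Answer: 18604647/5 ≈ 3.7209e+6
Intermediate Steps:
G = 3893/5 (G = -6 + (⅕)*3923 = -6 + 3923/5 = 3893/5 ≈ 778.60)
N = 0 (N = (11 - 2) - 9 = 9 - 9 = 0)
(4041 + 738)*(G + N*(-11 + 20)) = (4041 + 738)*(3893/5 + 0*(-11 + 20)) = 4779*(3893/5 + 0*9) = 4779*(3893/5 + 0) = 4779*(3893/5) = 18604647/5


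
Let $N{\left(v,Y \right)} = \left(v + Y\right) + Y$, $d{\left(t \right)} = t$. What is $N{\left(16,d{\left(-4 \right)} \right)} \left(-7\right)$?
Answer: $-56$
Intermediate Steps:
$N{\left(v,Y \right)} = v + 2 Y$ ($N{\left(v,Y \right)} = \left(Y + v\right) + Y = v + 2 Y$)
$N{\left(16,d{\left(-4 \right)} \right)} \left(-7\right) = \left(16 + 2 \left(-4\right)\right) \left(-7\right) = \left(16 - 8\right) \left(-7\right) = 8 \left(-7\right) = -56$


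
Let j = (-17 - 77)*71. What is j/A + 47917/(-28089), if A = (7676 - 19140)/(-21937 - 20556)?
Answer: -3983270731793/161006148 ≈ -24740.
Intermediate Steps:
A = 11464/42493 (A = -11464/(-42493) = -11464*(-1/42493) = 11464/42493 ≈ 0.26979)
j = -6674 (j = -94*71 = -6674)
j/A + 47917/(-28089) = -6674/11464/42493 + 47917/(-28089) = -6674*42493/11464 + 47917*(-1/28089) = -141799141/5732 - 47917/28089 = -3983270731793/161006148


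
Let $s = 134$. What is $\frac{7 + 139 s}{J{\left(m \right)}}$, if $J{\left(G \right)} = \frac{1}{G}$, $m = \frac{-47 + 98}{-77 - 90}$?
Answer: $- \frac{950283}{167} \approx -5690.3$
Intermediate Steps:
$m = - \frac{51}{167}$ ($m = \frac{51}{-167} = 51 \left(- \frac{1}{167}\right) = - \frac{51}{167} \approx -0.30539$)
$\frac{7 + 139 s}{J{\left(m \right)}} = \frac{7 + 139 \cdot 134}{\frac{1}{- \frac{51}{167}}} = \frac{7 + 18626}{- \frac{167}{51}} = 18633 \left(- \frac{51}{167}\right) = - \frac{950283}{167}$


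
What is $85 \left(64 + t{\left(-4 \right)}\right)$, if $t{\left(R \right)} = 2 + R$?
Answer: $5270$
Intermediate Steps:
$85 \left(64 + t{\left(-4 \right)}\right) = 85 \left(64 + \left(2 - 4\right)\right) = 85 \left(64 - 2\right) = 85 \cdot 62 = 5270$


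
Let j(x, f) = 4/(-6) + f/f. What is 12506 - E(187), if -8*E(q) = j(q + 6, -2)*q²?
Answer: 335113/24 ≈ 13963.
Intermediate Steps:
j(x, f) = ⅓ (j(x, f) = 4*(-⅙) + 1 = -⅔ + 1 = ⅓)
E(q) = -q²/24
12506 - E(187) = 12506 - (-1)*187²/24 = 12506 - (-1)*34969/24 = 12506 - 1*(-34969/24) = 12506 + 34969/24 = 335113/24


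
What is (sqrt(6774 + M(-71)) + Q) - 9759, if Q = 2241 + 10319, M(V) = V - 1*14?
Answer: 2801 + sqrt(6689) ≈ 2882.8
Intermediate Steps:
M(V) = -14 + V (M(V) = V - 14 = -14 + V)
Q = 12560
(sqrt(6774 + M(-71)) + Q) - 9759 = (sqrt(6774 + (-14 - 71)) + 12560) - 9759 = (sqrt(6774 - 85) + 12560) - 9759 = (sqrt(6689) + 12560) - 9759 = (12560 + sqrt(6689)) - 9759 = 2801 + sqrt(6689)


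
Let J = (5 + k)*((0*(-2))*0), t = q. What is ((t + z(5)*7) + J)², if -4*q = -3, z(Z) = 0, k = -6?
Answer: 9/16 ≈ 0.56250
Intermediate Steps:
q = ¾ (q = -¼*(-3) = ¾ ≈ 0.75000)
t = ¾ ≈ 0.75000
J = 0 (J = (5 - 6)*((0*(-2))*0) = -0*0 = -1*0 = 0)
((t + z(5)*7) + J)² = ((¾ + 0*7) + 0)² = ((¾ + 0) + 0)² = (¾ + 0)² = (¾)² = 9/16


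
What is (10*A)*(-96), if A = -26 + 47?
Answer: -20160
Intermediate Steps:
A = 21
(10*A)*(-96) = (10*21)*(-96) = 210*(-96) = -20160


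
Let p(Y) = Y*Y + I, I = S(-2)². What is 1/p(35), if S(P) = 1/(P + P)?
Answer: 16/19601 ≈ 0.00081628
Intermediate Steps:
S(P) = 1/(2*P)
I = 1/16 (I = ((½)/(-2))² = ((½)*(-½))² = (-¼)² = 1/16 ≈ 0.062500)
p(Y) = 1/16 + Y² (p(Y) = Y*Y + 1/16 = Y² + 1/16 = 1/16 + Y²)
1/p(35) = 1/(1/16 + 35²) = 1/(1/16 + 1225) = 1/(19601/16) = 16/19601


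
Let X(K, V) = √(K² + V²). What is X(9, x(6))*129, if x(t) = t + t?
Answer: 1935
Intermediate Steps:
x(t) = 2*t
X(9, x(6))*129 = √(9² + (2*6)²)*129 = √(81 + 12²)*129 = √(81 + 144)*129 = √225*129 = 15*129 = 1935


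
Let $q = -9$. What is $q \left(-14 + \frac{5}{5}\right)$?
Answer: $117$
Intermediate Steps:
$q \left(-14 + \frac{5}{5}\right) = - 9 \left(-14 + \frac{5}{5}\right) = - 9 \left(-14 + 5 \cdot \frac{1}{5}\right) = - 9 \left(-14 + 1\right) = \left(-9\right) \left(-13\right) = 117$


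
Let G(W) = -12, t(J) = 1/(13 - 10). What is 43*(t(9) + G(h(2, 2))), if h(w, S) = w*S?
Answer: -1505/3 ≈ -501.67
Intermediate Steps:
h(w, S) = S*w
t(J) = 1/3
43*(t(9) + G(h(2, 2))) = 43*(1/3 - 12) = 43*(-35/3) = -1505/3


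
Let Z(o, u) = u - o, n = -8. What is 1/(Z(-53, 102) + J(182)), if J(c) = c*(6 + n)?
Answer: -1/209 ≈ -0.0047847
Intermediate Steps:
J(c) = -2*c (J(c) = c*(6 - 8) = c*(-2) = -2*c)
1/(Z(-53, 102) + J(182)) = 1/((102 - 1*(-53)) - 2*182) = 1/((102 + 53) - 364) = 1/(155 - 364) = 1/(-209) = -1/209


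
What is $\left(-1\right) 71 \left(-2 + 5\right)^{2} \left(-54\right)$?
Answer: $34506$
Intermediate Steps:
$\left(-1\right) 71 \left(-2 + 5\right)^{2} \left(-54\right) = - 71 \cdot 3^{2} \left(-54\right) = \left(-71\right) 9 \left(-54\right) = \left(-639\right) \left(-54\right) = 34506$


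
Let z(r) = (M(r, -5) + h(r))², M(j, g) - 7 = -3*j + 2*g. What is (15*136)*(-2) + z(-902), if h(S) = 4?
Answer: 7323769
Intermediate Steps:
M(j, g) = 7 - 3*j + 2*g (M(j, g) = 7 + (-3*j + 2*g) = 7 - 3*j + 2*g)
z(r) = (1 - 3*r)² (z(r) = ((7 - 3*r + 2*(-5)) + 4)² = ((7 - 3*r - 10) + 4)² = ((-3 - 3*r) + 4)² = (1 - 3*r)²)
(15*136)*(-2) + z(-902) = (15*136)*(-2) + (-1 + 3*(-902))² = 2040*(-2) + (-1 - 2706)² = -4080 + (-2707)² = -4080 + 7327849 = 7323769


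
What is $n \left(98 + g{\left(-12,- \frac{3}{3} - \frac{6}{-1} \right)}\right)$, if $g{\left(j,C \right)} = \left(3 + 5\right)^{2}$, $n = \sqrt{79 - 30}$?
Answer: $1134$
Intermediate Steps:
$n = 7$ ($n = \sqrt{79 - 30} = \sqrt{49} = 7$)
$g{\left(j,C \right)} = 64$ ($g{\left(j,C \right)} = 8^{2} = 64$)
$n \left(98 + g{\left(-12,- \frac{3}{3} - \frac{6}{-1} \right)}\right) = 7 \left(98 + 64\right) = 7 \cdot 162 = 1134$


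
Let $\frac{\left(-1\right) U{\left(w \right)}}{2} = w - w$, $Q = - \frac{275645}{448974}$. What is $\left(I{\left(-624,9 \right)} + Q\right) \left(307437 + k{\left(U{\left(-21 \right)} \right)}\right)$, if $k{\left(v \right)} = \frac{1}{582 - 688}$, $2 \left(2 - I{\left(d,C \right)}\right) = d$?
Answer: $\frac{4585248165711311}{47591244} \approx 9.6346 \cdot 10^{7}$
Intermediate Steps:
$Q = - \frac{275645}{448974}$ ($Q = \left(-275645\right) \frac{1}{448974} = - \frac{275645}{448974} \approx -0.61394$)
$U{\left(w \right)} = 0$ ($U{\left(w \right)} = - 2 \left(w - w\right) = \left(-2\right) 0 = 0$)
$I{\left(d,C \right)} = 2 - \frac{d}{2}$
$k{\left(v \right)} = - \frac{1}{106}$ ($k{\left(v \right)} = \frac{1}{-106} = - \frac{1}{106}$)
$\left(I{\left(-624,9 \right)} + Q\right) \left(307437 + k{\left(U{\left(-21 \right)} \right)}\right) = \left(\left(2 - -312\right) - \frac{275645}{448974}\right) \left(307437 - \frac{1}{106}\right) = \left(\left(2 + 312\right) - \frac{275645}{448974}\right) \frac{32588321}{106} = \left(314 - \frac{275645}{448974}\right) \frac{32588321}{106} = \frac{140702191}{448974} \cdot \frac{32588321}{106} = \frac{4585248165711311}{47591244}$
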